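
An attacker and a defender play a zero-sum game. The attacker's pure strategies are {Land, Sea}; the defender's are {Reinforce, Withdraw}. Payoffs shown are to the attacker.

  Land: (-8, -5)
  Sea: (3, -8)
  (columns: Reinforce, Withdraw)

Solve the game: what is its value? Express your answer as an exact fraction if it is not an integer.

-79/14

Row minima: Land → -8, Sea → -8; maximin = -8.
Column maxima: Reinforce → 3, Withdraw → -5; minimax = -5.
-8 ≠ -5, so there is no saddle point; optimal play is mixed.
Let the attacker play Land with probability p. Expected payoff against Reinforce: (-8)p + 3(1−p) = −11p + 3; against Withdraw: (-5)p + (-8)(1−p) = 3p − 8.
Setting these equal: −11p + 3 = 3p − 8 ⇒ −14p = -11 ⇒ p = 11/14, and the value is (-11)·(11/14) + 3 = -79/14.
For the defender: with q = P(Reinforce), equating Land's and Sea's payoffs gives −3q − 5 = 11q − 8 ⇒ q = 3/14.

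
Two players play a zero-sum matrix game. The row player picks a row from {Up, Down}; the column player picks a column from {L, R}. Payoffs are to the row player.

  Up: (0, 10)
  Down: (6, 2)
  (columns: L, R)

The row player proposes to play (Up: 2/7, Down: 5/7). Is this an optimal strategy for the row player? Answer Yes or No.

Yes

Against L this mix gives (2/7)·0 + (5/7)·6 = 30/7.
Against R this mix gives (2/7)·10 + (5/7)·2 = 30/7.
All of the column player's active replies (L, R) yield 30/7, and no column does worse for the row player. The mix makes the column player indifferent and guarantees 30/7, so it is optimal.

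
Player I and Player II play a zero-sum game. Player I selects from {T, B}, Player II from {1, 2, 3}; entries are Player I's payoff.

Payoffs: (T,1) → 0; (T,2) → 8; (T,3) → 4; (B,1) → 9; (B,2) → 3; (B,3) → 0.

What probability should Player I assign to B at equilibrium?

4/13

Row minima: T → 0, B → 0; maximin = 0.
Column maxima: 1 → 9, 2 → 8, 3 → 4; minimax = 4.
0 ≠ 4, so there is no saddle point; optimal play is mixed.
2 is strictly dominated by 3 (it gives Player I strictly more in every row), so Player II never plays it.
On the remaining 2×2 (T, B vs 1, 3):
Let Player I play T with probability p. Expected payoff against 1: 0p + 9(1−p) = −9p + 9; against 3: 4p + 0(1−p) = 4p.
Setting these equal: −9p + 9 = 4p ⇒ −13p = -9 ⇒ p = 9/13, and the value is (-9)·(9/13) + 9 = 36/13.
For Player II: with q = P(1), equating T's and B's payoffs gives −4q + 4 = 9q ⇒ q = 4/13.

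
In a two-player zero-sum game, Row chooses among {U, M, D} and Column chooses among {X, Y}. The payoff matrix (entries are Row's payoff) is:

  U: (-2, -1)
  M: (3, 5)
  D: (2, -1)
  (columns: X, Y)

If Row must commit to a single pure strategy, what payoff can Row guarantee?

Row minima: U → -2, M → 3, D → -1.
The best of these is 3.

3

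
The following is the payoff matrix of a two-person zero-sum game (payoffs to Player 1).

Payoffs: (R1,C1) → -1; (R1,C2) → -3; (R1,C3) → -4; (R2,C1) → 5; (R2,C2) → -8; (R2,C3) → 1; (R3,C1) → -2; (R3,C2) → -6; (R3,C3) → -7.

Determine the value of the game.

-7/2

Row minima: R1 → -4, R2 → -8, R3 → -7; maximin = -4.
Column maxima: C1 → 5, C2 → -3, C3 → 1; minimax = -3.
-4 ≠ -3, so there is no saddle point; optimal play is mixed.
R3 is strictly dominated by R1, so Player 1 never plays it.
C1 is strictly dominated by C2 (it gives Player 1 strictly more in every row), so Player 2 never plays it.
On the remaining 2×2 (R1, R2 vs C2, C3):
Let Player 1 play R1 with probability p. Expected payoff against C2: (-3)p + (-8)(1−p) = 5p − 8; against C3: (-4)p + 1(1−p) = −5p + 1.
Setting these equal: 5p − 8 = −5p + 1 ⇒ 10p = 9 ⇒ p = 9/10, and the value is (5)·(9/10) − 8 = -7/2.
For Player 2: with q = P(C2), equating R1's and R2's payoffs gives q − 4 = −9q + 1 ⇒ q = 1/2.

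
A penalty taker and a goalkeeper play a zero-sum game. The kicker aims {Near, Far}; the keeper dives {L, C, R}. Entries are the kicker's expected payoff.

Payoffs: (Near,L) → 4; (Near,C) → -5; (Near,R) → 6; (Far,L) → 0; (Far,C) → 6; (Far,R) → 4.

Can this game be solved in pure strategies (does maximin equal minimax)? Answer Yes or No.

Row minima: Near → -5, Far → 0; maximin = 0.
Column maxima: L → 4, C → 6, R → 6; minimax = 4.
0 ≠ 4, so no pure-strategy equilibrium exists.

No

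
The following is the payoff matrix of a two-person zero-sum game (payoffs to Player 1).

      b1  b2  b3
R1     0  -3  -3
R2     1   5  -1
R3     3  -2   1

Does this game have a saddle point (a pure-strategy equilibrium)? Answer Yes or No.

Row minima: R1 → -3, R2 → -1, R3 → -2; maximin = -1.
Column maxima: b1 → 3, b2 → 5, b3 → 1; minimax = 1.
-1 ≠ 1, so no pure-strategy equilibrium exists.

No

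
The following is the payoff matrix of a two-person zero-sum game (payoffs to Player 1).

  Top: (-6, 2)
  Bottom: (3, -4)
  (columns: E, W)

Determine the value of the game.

-6/5

Row minima: Top → -6, Bottom → -4; maximin = -4.
Column maxima: E → 3, W → 2; minimax = 2.
-4 ≠ 2, so there is no saddle point; optimal play is mixed.
Let Player 1 play Top with probability p. Expected payoff against E: (-6)p + 3(1−p) = −9p + 3; against W: 2p + (-4)(1−p) = 6p − 4.
Setting these equal: −9p + 3 = 6p − 4 ⇒ −15p = -7 ⇒ p = 7/15, and the value is (-9)·(7/15) + 3 = -6/5.
For Player 2: with q = P(E), equating Top's and Bottom's payoffs gives −8q + 2 = 7q − 4 ⇒ q = 2/5.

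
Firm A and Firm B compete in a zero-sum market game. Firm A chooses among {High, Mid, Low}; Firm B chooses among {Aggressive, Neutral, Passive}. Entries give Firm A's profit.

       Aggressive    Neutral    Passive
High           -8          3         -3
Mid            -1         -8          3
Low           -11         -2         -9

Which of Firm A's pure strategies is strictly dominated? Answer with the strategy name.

High gives a strictly higher payoff than Low against every column: -8 > -11, 3 > -2, -3 > -9.
So Low is strictly dominated and Firm A never plays it.

Low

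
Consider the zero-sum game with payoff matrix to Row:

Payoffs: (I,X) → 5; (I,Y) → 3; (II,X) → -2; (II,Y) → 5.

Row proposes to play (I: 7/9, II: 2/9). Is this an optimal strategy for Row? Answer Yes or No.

Yes

Against X this mix gives (7/9)·5 + (2/9)·(-2) = 31/9.
Against Y this mix gives (7/9)·3 + (2/9)·5 = 31/9.
All of Column's active replies (X, Y) yield 31/9, and no column does worse for Row. The mix makes Column indifferent and guarantees 31/9, so it is optimal.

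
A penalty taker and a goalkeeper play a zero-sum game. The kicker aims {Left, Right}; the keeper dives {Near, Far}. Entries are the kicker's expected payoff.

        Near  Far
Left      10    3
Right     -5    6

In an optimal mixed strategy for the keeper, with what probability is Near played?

Row minima: Left → 3, Right → -5; maximin = 3.
Column maxima: Near → 10, Far → 6; minimax = 6.
3 ≠ 6, so there is no saddle point; optimal play is mixed.
Let the kicker play Left with probability p. Expected payoff against Near: 10p + (-5)(1−p) = 15p − 5; against Far: 3p + 6(1−p) = −3p + 6.
Setting these equal: 15p − 5 = −3p + 6 ⇒ 18p = 11 ⇒ p = 11/18, and the value is (15)·(11/18) − 5 = 25/6.
For the keeper: with q = P(Near), equating Left's and Right's payoffs gives 7q + 3 = −11q + 6 ⇒ q = 1/6.

1/6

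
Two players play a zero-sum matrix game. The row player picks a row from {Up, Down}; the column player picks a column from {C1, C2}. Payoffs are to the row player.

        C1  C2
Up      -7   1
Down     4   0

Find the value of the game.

Row minima: Up → -7, Down → 0; maximin = 0.
Column maxima: C1 → 4, C2 → 1; minimax = 1.
0 ≠ 1, so there is no saddle point; optimal play is mixed.
Let the row player play Up with probability p. Expected payoff against C1: (-7)p + 4(1−p) = −11p + 4; against C2: 1p + 0(1−p) = p.
Setting these equal: −11p + 4 = p ⇒ −12p = -4 ⇒ p = 1/3, and the value is (-11)·(1/3) + 4 = 1/3.
For the column player: with q = P(C1), equating Up's and Down's payoffs gives −8q + 1 = 4q ⇒ q = 1/12.

1/3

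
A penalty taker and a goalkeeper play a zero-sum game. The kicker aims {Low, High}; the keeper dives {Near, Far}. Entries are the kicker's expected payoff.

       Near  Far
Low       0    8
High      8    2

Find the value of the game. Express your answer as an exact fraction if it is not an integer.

32/7

Row minima: Low → 0, High → 2; maximin = 2.
Column maxima: Near → 8, Far → 8; minimax = 8.
2 ≠ 8, so there is no saddle point; optimal play is mixed.
Let the kicker play Low with probability p. Expected payoff against Near: 0p + 8(1−p) = −8p + 8; against Far: 8p + 2(1−p) = 6p + 2.
Setting these equal: −8p + 8 = 6p + 2 ⇒ −14p = -6 ⇒ p = 3/7, and the value is (-8)·(3/7) + 8 = 32/7.
For the keeper: with q = P(Near), equating Low's and High's payoffs gives −8q + 8 = 6q + 2 ⇒ q = 3/7.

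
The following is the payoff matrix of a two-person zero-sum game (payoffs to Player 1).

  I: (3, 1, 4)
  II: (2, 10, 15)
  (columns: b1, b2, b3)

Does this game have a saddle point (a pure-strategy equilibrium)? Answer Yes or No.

No

Row minima: I → 1, II → 2; maximin = 2.
Column maxima: b1 → 3, b2 → 10, b3 → 15; minimax = 3.
2 ≠ 3, so no pure-strategy equilibrium exists.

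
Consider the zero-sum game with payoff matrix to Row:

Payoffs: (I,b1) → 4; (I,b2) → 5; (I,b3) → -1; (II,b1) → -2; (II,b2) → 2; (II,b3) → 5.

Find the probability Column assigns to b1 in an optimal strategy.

1/2

Row minima: I → -1, II → -2; maximin = -1.
Column maxima: b1 → 4, b2 → 5, b3 → 5; minimax = 4.
-1 ≠ 4, so there is no saddle point; optimal play is mixed.
b2 is strictly dominated by b1 (it gives Row strictly more in every row), so Column never plays it.
On the remaining 2×2 (I, II vs b1, b3):
Let Row play I with probability p. Expected payoff against b1: 4p + (-2)(1−p) = 6p − 2; against b3: (-1)p + 5(1−p) = −6p + 5.
Setting these equal: 6p − 2 = −6p + 5 ⇒ 12p = 7 ⇒ p = 7/12, and the value is (6)·(7/12) − 2 = 3/2.
For Column: with q = P(b1), equating I's and II's payoffs gives 5q − 1 = −7q + 5 ⇒ q = 1/2.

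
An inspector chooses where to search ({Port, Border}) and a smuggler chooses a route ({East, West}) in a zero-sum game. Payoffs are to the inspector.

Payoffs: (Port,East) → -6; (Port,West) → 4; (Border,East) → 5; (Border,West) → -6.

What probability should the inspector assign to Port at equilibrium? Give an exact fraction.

11/21

Row minima: Port → -6, Border → -6; maximin = -6.
Column maxima: East → 5, West → 4; minimax = 4.
-6 ≠ 4, so there is no saddle point; optimal play is mixed.
Let the inspector play Port with probability p. Expected payoff against East: (-6)p + 5(1−p) = −11p + 5; against West: 4p + (-6)(1−p) = 10p − 6.
Setting these equal: −11p + 5 = 10p − 6 ⇒ −21p = -11 ⇒ p = 11/21, and the value is (-11)·(11/21) + 5 = -16/21.
For the smuggler: with q = P(East), equating Port's and Border's payoffs gives −10q + 4 = 11q − 6 ⇒ q = 10/21.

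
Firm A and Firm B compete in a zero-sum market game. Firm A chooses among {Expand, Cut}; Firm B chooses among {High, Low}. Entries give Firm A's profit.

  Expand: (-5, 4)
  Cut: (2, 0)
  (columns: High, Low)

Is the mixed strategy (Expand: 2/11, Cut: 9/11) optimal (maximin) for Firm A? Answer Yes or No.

Against High this mix gives (2/11)·(-5) + (9/11)·2 = 8/11.
Against Low this mix gives (2/11)·4 + (9/11)·0 = 8/11.
All of Firm B's active replies (High, Low) yield 8/11, and no column does worse for Firm A. The mix makes Firm B indifferent and guarantees 8/11, so it is optimal.

Yes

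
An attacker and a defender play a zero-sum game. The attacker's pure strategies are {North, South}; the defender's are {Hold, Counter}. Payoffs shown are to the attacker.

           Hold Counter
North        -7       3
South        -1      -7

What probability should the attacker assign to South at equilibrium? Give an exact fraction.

Row minima: North → -7, South → -7; maximin = -7.
Column maxima: Hold → -1, Counter → 3; minimax = -1.
-7 ≠ -1, so there is no saddle point; optimal play is mixed.
Let the attacker play North with probability p. Expected payoff against Hold: (-7)p + (-1)(1−p) = −6p − 1; against Counter: 3p + (-7)(1−p) = 10p − 7.
Setting these equal: −6p − 1 = 10p − 7 ⇒ −16p = -6 ⇒ p = 3/8, and the value is (-6)·(3/8) − 1 = -13/4.
For the defender: with q = P(Hold), equating North's and South's payoffs gives −10q + 3 = 6q − 7 ⇒ q = 5/8.

5/8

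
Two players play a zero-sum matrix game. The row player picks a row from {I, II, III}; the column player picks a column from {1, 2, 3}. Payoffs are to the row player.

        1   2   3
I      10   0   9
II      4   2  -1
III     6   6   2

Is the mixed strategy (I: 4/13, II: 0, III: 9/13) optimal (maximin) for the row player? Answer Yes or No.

Yes

Against 1 this mix gives (4/13)·10 + (9/13)·6 = 94/13.
Against 2 this mix gives (4/13)·0 + (9/13)·6 = 54/13.
Against 3 this mix gives (4/13)·9 + (9/13)·2 = 54/13.
All of the column player's active replies (2, 3) yield 54/13, and no column does worse for the row player. The mix makes the column player indifferent and guarantees 54/13, so it is optimal.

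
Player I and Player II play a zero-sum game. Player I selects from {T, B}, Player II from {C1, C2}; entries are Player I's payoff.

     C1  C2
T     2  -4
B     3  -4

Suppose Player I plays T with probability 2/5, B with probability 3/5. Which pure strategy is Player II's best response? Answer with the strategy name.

C2

If Player II plays C1, Player I's expected payoff is (2/5)·2 + (3/5)·3 = 13/5.
If Player II plays C2, Player I's expected payoff is (2/5)·(-4) + (3/5)·(-4) = -4.
Player II minimizes Player I's payoff; the smallest is -4, so the best response is C2.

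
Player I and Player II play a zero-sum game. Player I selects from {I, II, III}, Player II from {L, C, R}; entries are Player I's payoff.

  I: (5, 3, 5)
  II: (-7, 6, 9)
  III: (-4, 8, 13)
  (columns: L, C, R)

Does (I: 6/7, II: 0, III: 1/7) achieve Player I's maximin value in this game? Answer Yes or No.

Yes

Against L this mix gives (6/7)·5 + (1/7)·(-4) = 26/7.
Against C this mix gives (6/7)·3 + (1/7)·8 = 26/7.
Against R this mix gives (6/7)·5 + (1/7)·13 = 43/7.
All of Player II's active replies (L, C) yield 26/7, and no column does worse for Player I. The mix makes Player II indifferent and guarantees 26/7, so it is optimal.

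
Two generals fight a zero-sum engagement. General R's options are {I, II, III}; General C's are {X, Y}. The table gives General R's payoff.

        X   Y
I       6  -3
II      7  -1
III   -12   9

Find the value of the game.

51/29

Row minima: I → -3, II → -1, III → -12; maximin = -1.
Column maxima: X → 7, Y → 9; minimax = 7.
-1 ≠ 7, so there is no saddle point; optimal play is mixed.
I is strictly dominated by II, so General R never plays it.
On the remaining 2×2 (II, III vs X, Y):
Let General R play II with probability p. Expected payoff against X: 7p + (-12)(1−p) = 19p − 12; against Y: (-1)p + 9(1−p) = −10p + 9.
Setting these equal: 19p − 12 = −10p + 9 ⇒ 29p = 21 ⇒ p = 21/29, and the value is (19)·(21/29) − 12 = 51/29.
For General C: with q = P(X), equating II's and III's payoffs gives 8q − 1 = −21q + 9 ⇒ q = 10/29.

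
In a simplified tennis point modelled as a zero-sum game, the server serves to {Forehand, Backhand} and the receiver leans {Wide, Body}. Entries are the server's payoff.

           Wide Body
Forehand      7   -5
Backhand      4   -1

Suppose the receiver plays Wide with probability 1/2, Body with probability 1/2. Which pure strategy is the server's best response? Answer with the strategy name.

Expected payoff of Forehand: (1/2)·7 + (1/2)·(-5) = 1.
Expected payoff of Backhand: (1/2)·4 + (1/2)·(-1) = 3/2.
The largest is 3/2, so the server's best response is Backhand.

Backhand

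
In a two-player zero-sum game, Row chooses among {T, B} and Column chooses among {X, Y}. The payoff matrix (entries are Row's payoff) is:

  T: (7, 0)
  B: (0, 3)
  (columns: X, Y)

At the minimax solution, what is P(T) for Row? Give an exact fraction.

3/10

Row minima: T → 0, B → 0; maximin = 0.
Column maxima: X → 7, Y → 3; minimax = 3.
0 ≠ 3, so there is no saddle point; optimal play is mixed.
Let Row play T with probability p. Expected payoff against X: 7p + 0(1−p) = 7p; against Y: 0p + 3(1−p) = −3p + 3.
Setting these equal: 7p = −3p + 3 ⇒ 10p = 3 ⇒ p = 3/10, and the value is (7)·(3/10) = 21/10.
For Column: with q = P(X), equating T's and B's payoffs gives 7q = −3q + 3 ⇒ q = 3/10.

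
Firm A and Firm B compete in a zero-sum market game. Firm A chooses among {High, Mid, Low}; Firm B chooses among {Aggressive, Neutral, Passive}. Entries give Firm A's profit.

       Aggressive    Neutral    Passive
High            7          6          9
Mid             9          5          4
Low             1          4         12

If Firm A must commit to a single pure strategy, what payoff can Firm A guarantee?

6

Row minima: High → 6, Mid → 4, Low → 1.
The best of these is 6.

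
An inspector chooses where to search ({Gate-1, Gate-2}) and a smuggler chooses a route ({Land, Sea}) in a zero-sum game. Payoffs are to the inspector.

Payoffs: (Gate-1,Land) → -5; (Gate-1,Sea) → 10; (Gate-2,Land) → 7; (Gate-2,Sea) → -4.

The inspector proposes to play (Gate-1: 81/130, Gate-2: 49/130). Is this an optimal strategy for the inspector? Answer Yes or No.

No

Against Land this mix gives (81/130)·(-5) + (49/130)·7 = -31/65.
Against Sea this mix gives (81/130)·10 + (49/130)·(-4) = 307/65.
The smuggler will play Land, holding the inspector to -31/65. Shifting weight toward the row that does better against Land would raise this floor (the equalizing mix achieves 25/13 against both Land and Sea), so the proposed strategy is not optimal.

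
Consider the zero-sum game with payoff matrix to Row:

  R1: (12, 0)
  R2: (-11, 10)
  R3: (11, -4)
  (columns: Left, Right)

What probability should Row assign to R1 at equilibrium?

7/11

Row minima: R1 → 0, R2 → -11, R3 → -4; maximin = 0.
Column maxima: Left → 12, Right → 10; minimax = 10.
0 ≠ 10, so there is no saddle point; optimal play is mixed.
R3 is strictly dominated by R1, so Row never plays it.
On the remaining 2×2 (R1, R2 vs Left, Right):
Let Row play R1 with probability p. Expected payoff against Left: 12p + (-11)(1−p) = 23p − 11; against Right: 0p + 10(1−p) = −10p + 10.
Setting these equal: 23p − 11 = −10p + 10 ⇒ 33p = 21 ⇒ p = 7/11, and the value is (23)·(7/11) − 11 = 40/11.
For Column: with q = P(Left), equating R1's and R2's payoffs gives 12q = −21q + 10 ⇒ q = 10/33.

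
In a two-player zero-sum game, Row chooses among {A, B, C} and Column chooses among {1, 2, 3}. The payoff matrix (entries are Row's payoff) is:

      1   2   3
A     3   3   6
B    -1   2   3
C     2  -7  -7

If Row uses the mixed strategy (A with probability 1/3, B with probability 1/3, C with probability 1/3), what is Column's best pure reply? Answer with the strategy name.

If Column plays 1, Row's expected payoff is (1/3)·3 + (1/3)·(-1) + (1/3)·2 = 4/3.
If Column plays 2, Row's expected payoff is (1/3)·3 + (1/3)·2 + (1/3)·(-7) = -2/3.
If Column plays 3, Row's expected payoff is (1/3)·6 + (1/3)·3 + (1/3)·(-7) = 2/3.
Column minimizes Row's payoff; the smallest is -2/3, so the best response is 2.

2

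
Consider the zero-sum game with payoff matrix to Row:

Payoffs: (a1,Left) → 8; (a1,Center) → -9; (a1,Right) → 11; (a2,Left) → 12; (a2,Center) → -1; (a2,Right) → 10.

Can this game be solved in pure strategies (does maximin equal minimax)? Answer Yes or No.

Row minima: a1 → -9, a2 → -1; maximin = -1.
Column maxima: Left → 12, Center → -1, Right → 11; minimax = -1.
maximin = minimax = -1, so a saddle point exists.

Yes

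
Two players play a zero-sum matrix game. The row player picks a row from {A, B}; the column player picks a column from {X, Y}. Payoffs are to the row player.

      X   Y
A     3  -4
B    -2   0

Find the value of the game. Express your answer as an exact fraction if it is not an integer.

-8/9

Row minima: A → -4, B → -2; maximin = -2.
Column maxima: X → 3, Y → 0; minimax = 0.
-2 ≠ 0, so there is no saddle point; optimal play is mixed.
Let the row player play A with probability p. Expected payoff against X: 3p + (-2)(1−p) = 5p − 2; against Y: (-4)p + 0(1−p) = −4p.
Setting these equal: 5p − 2 = −4p ⇒ 9p = 2 ⇒ p = 2/9, and the value is (5)·(2/9) − 2 = -8/9.
For the column player: with q = P(X), equating A's and B's payoffs gives 7q − 4 = −2q ⇒ q = 4/9.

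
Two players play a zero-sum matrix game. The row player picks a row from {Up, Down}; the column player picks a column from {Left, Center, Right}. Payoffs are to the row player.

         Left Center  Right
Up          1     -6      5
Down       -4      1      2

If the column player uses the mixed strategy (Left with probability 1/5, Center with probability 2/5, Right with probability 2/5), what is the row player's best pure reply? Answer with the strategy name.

Down

Expected payoff of Up: (1/5)·1 + (2/5)·(-6) + (2/5)·5 = -1/5.
Expected payoff of Down: (1/5)·(-4) + (2/5)·1 + (2/5)·2 = 2/5.
The largest is 2/5, so the row player's best response is Down.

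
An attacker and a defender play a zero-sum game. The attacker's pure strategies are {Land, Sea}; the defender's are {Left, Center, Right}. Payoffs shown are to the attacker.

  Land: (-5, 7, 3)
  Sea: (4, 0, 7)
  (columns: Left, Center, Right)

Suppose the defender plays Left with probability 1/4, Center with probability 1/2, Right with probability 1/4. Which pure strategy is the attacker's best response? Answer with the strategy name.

Expected payoff of Land: (1/4)·(-5) + (1/2)·7 + (1/4)·3 = 3.
Expected payoff of Sea: (1/4)·4 + (1/2)·0 + (1/4)·7 = 11/4.
The largest is 3, so the attacker's best response is Land.

Land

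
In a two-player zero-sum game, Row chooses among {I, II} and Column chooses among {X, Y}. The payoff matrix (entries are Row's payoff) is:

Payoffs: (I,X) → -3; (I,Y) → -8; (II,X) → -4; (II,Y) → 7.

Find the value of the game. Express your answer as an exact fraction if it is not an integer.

Row minima: I → -8, II → -4; maximin = -4.
Column maxima: X → -3, Y → 7; minimax = -3.
-4 ≠ -3, so there is no saddle point; optimal play is mixed.
Let Row play I with probability p. Expected payoff against X: (-3)p + (-4)(1−p) = p − 4; against Y: (-8)p + 7(1−p) = −15p + 7.
Setting these equal: p − 4 = −15p + 7 ⇒ 16p = 11 ⇒ p = 11/16, and the value is (1)·(11/16) − 4 = -53/16.
For Column: with q = P(X), equating I's and II's payoffs gives 5q − 8 = −11q + 7 ⇒ q = 15/16.

-53/16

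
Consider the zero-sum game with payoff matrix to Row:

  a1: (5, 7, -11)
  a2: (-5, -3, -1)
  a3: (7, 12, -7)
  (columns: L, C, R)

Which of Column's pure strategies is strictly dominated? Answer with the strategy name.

C

L holds Row's payoff strictly below C in every row: 5 < 7, -5 < -3, 7 < 12.
So C is strictly dominated for Column.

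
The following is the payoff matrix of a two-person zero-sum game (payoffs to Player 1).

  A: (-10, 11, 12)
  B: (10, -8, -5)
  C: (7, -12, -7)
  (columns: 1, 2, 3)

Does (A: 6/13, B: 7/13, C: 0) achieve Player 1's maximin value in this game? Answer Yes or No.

Yes

Against 1 this mix gives (6/13)·(-10) + (7/13)·10 = 10/13.
Against 2 this mix gives (6/13)·11 + (7/13)·(-8) = 10/13.
Against 3 this mix gives (6/13)·12 + (7/13)·(-5) = 37/13.
All of Player 2's active replies (1, 2) yield 10/13, and no column does worse for Player 1. The mix makes Player 2 indifferent and guarantees 10/13, so it is optimal.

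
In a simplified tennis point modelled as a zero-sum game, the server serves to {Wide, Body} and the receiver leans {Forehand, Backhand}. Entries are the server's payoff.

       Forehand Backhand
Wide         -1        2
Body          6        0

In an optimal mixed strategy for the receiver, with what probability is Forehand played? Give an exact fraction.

Row minima: Wide → -1, Body → 0; maximin = 0.
Column maxima: Forehand → 6, Backhand → 2; minimax = 2.
0 ≠ 2, so there is no saddle point; optimal play is mixed.
Let the server play Wide with probability p. Expected payoff against Forehand: (-1)p + 6(1−p) = −7p + 6; against Backhand: 2p + 0(1−p) = 2p.
Setting these equal: −7p + 6 = 2p ⇒ −9p = -6 ⇒ p = 2/3, and the value is (-7)·(2/3) + 6 = 4/3.
For the receiver: with q = P(Forehand), equating Wide's and Body's payoffs gives −3q + 2 = 6q ⇒ q = 2/9.

2/9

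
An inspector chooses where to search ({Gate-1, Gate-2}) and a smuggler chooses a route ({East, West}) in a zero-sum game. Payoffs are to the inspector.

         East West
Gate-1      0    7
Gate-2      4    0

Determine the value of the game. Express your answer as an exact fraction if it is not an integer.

28/11

Row minima: Gate-1 → 0, Gate-2 → 0; maximin = 0.
Column maxima: East → 4, West → 7; minimax = 4.
0 ≠ 4, so there is no saddle point; optimal play is mixed.
Let the inspector play Gate-1 with probability p. Expected payoff against East: 0p + 4(1−p) = −4p + 4; against West: 7p + 0(1−p) = 7p.
Setting these equal: −4p + 4 = 7p ⇒ −11p = -4 ⇒ p = 4/11, and the value is (-4)·(4/11) + 4 = 28/11.
For the smuggler: with q = P(East), equating Gate-1's and Gate-2's payoffs gives −7q + 7 = 4q ⇒ q = 7/11.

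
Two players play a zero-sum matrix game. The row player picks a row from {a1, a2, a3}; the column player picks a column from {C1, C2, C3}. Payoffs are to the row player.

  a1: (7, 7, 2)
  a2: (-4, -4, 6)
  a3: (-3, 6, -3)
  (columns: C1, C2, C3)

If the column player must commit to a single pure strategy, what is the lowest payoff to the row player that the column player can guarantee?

Column maxima: C1 → 7, C2 → 7, C3 → 6.
The smallest of these is 6.

6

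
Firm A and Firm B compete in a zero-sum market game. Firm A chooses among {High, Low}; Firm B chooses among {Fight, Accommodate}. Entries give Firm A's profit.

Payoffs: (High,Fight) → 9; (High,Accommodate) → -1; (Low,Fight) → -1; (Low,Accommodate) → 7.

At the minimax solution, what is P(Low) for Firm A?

Row minima: High → -1, Low → -1; maximin = -1.
Column maxima: Fight → 9, Accommodate → 7; minimax = 7.
-1 ≠ 7, so there is no saddle point; optimal play is mixed.
Let Firm A play High with probability p. Expected payoff against Fight: 9p + (-1)(1−p) = 10p − 1; against Accommodate: (-1)p + 7(1−p) = −8p + 7.
Setting these equal: 10p − 1 = −8p + 7 ⇒ 18p = 8 ⇒ p = 4/9, and the value is (10)·(4/9) − 1 = 31/9.
For Firm B: with q = P(Fight), equating High's and Low's payoffs gives 10q − 1 = −8q + 7 ⇒ q = 4/9.

5/9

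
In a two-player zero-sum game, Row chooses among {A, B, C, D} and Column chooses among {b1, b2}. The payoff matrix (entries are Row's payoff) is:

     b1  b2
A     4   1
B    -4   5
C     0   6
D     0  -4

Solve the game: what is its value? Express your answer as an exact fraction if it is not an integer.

8/3

Row minima: A → 1, B → -4, C → 0, D → -4; maximin = 1.
Column maxima: b1 → 4, b2 → 6; minimax = 4.
1 ≠ 4, so there is no saddle point; optimal play is mixed.
B is strictly dominated by C, so Row never plays it.
D is strictly dominated by A, so Row never plays it.
On the remaining 2×2 (A, C vs b1, b2):
Let Row play A with probability p. Expected payoff against b1: 4p + 0(1−p) = 4p; against b2: 1p + 6(1−p) = −5p + 6.
Setting these equal: 4p = −5p + 6 ⇒ 9p = 6 ⇒ p = 2/3, and the value is (4)·(2/3) = 8/3.
For Column: with q = P(b1), equating A's and C's payoffs gives 3q + 1 = −6q + 6 ⇒ q = 5/9.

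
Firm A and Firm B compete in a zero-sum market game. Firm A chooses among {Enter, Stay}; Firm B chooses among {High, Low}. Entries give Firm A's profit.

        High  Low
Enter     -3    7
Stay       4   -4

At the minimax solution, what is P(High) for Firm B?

11/18

Row minima: Enter → -3, Stay → -4; maximin = -3.
Column maxima: High → 4, Low → 7; minimax = 4.
-3 ≠ 4, so there is no saddle point; optimal play is mixed.
Let Firm A play Enter with probability p. Expected payoff against High: (-3)p + 4(1−p) = −7p + 4; against Low: 7p + (-4)(1−p) = 11p − 4.
Setting these equal: −7p + 4 = 11p − 4 ⇒ −18p = -8 ⇒ p = 4/9, and the value is (-7)·(4/9) + 4 = 8/9.
For Firm B: with q = P(High), equating Enter's and Stay's payoffs gives −10q + 7 = 8q − 4 ⇒ q = 11/18.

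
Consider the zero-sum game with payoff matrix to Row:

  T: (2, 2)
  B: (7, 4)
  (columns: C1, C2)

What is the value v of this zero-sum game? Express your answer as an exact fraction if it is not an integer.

Row minima: T → 2, B → 4; maximin = 4.
Column maxima: C1 → 7, C2 → 4; minimax = 4.
Since maximin = minimax = 4, there is a saddle point and the value is 4.

4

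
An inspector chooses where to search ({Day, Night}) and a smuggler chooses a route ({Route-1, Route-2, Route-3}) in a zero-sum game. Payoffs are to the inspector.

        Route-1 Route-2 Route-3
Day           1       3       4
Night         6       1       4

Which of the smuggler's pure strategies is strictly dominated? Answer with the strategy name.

Route-3

Route-2 holds the inspector's payoff strictly below Route-3 in every row: 3 < 4, 1 < 4.
So Route-3 is strictly dominated for the smuggler.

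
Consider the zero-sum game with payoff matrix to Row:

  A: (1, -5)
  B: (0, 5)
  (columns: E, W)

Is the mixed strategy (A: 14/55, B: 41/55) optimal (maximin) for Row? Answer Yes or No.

No

Against E this mix gives (14/55)·1 + (41/55)·0 = 14/55.
Against W this mix gives (14/55)·(-5) + (41/55)·5 = 27/11.
Column will play E, holding Row to 14/55. Shifting weight toward the row that does better against E would raise this floor (the equalizing mix achieves 5/11 against both E and W), so the proposed strategy is not optimal.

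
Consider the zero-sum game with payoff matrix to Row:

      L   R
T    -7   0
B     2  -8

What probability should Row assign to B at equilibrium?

Row minima: T → -7, B → -8; maximin = -7.
Column maxima: L → 2, R → 0; minimax = 0.
-7 ≠ 0, so there is no saddle point; optimal play is mixed.
Let Row play T with probability p. Expected payoff against L: (-7)p + 2(1−p) = −9p + 2; against R: 0p + (-8)(1−p) = 8p − 8.
Setting these equal: −9p + 2 = 8p − 8 ⇒ −17p = -10 ⇒ p = 10/17, and the value is (-9)·(10/17) + 2 = -56/17.
For Column: with q = P(L), equating T's and B's payoffs gives −7q = 10q − 8 ⇒ q = 8/17.

7/17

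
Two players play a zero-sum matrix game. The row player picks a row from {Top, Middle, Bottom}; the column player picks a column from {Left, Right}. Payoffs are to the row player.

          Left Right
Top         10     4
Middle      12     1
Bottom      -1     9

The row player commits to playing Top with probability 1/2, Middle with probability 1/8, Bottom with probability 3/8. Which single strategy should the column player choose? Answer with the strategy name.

If the column player plays Left, the row player's expected payoff is (1/2)·10 + (1/8)·12 + (3/8)·(-1) = 49/8.
If the column player plays Right, the row player's expected payoff is (1/2)·4 + (1/8)·1 + (3/8)·9 = 11/2.
The column player minimizes the row player's payoff; the smallest is 11/2, so the best response is Right.

Right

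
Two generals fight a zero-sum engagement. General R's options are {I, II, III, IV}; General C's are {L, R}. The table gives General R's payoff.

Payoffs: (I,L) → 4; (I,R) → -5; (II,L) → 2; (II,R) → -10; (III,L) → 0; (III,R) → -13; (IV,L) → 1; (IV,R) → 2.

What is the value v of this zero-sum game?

13/10

Row minima: I → -5, II → -10, III → -13, IV → 1; maximin = 1.
Column maxima: L → 4, R → 2; minimax = 2.
1 ≠ 2, so there is no saddle point; optimal play is mixed.
II is strictly dominated by I, so General R never plays it.
III is strictly dominated by I, so General R never plays it.
On the remaining 2×2 (I, IV vs L, R):
Let General R play I with probability p. Expected payoff against L: 4p + 1(1−p) = 3p + 1; against R: (-5)p + 2(1−p) = −7p + 2.
Setting these equal: 3p + 1 = −7p + 2 ⇒ 10p = 1 ⇒ p = 1/10, and the value is (3)·(1/10) + 1 = 13/10.
For General C: with q = P(L), equating I's and IV's payoffs gives 9q − 5 = −q + 2 ⇒ q = 7/10.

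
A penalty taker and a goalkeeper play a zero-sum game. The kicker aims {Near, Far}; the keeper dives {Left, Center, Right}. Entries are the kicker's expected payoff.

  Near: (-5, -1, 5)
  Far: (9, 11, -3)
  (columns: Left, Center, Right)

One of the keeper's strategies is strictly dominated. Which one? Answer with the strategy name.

Center

Left holds the kicker's payoff strictly below Center in every row: -5 < -1, 9 < 11.
So Center is strictly dominated for the keeper.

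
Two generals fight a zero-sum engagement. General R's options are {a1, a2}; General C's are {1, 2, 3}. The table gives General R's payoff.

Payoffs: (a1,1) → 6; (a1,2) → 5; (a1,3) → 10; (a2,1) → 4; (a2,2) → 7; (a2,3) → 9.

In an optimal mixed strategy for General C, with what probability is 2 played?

1/2

Row minima: a1 → 5, a2 → 4; maximin = 5.
Column maxima: 1 → 6, 2 → 7, 3 → 10; minimax = 6.
5 ≠ 6, so there is no saddle point; optimal play is mixed.
3 is strictly dominated by 1 (it gives General R strictly more in every row), so General C never plays it.
On the remaining 2×2 (a1, a2 vs 1, 2):
Let General R play a1 with probability p. Expected payoff against 1: 6p + 4(1−p) = 2p + 4; against 2: 5p + 7(1−p) = −2p + 7.
Setting these equal: 2p + 4 = −2p + 7 ⇒ 4p = 3 ⇒ p = 3/4, and the value is (2)·(3/4) + 4 = 11/2.
For General C: with q = P(1), equating a1's and a2's payoffs gives q + 5 = −3q + 7 ⇒ q = 1/2.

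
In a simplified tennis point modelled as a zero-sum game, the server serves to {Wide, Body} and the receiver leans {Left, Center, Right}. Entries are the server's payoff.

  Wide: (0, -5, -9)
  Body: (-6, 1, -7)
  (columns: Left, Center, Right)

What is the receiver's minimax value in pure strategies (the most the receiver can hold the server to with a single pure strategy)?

-7

Column maxima: Left → 0, Center → 1, Right → -7.
The smallest of these is -7.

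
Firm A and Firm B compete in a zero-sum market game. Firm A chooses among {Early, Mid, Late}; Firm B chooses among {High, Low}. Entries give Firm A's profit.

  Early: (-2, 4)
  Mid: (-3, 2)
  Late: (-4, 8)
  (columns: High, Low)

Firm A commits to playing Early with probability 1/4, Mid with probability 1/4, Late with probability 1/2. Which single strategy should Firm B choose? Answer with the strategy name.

High

If Firm B plays High, Firm A's expected payoff is (1/4)·(-2) + (1/4)·(-3) + (1/2)·(-4) = -13/4.
If Firm B plays Low, Firm A's expected payoff is (1/4)·4 + (1/4)·2 + (1/2)·8 = 11/2.
Firm B minimizes Firm A's payoff; the smallest is -13/4, so the best response is High.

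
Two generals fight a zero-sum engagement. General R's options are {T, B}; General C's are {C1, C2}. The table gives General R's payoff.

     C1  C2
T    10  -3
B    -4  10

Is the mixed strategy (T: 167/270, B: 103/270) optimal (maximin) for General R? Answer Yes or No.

Against C1 this mix gives (167/270)·10 + (103/270)·(-4) = 629/135.
Against C2 this mix gives (167/270)·(-3) + (103/270)·10 = 529/270.
General C will play C2, holding General R to 529/270. Shifting weight toward the row that does better against C2 would raise this floor (the equalizing mix achieves 88/27 against both C2 and C1), so the proposed strategy is not optimal.

No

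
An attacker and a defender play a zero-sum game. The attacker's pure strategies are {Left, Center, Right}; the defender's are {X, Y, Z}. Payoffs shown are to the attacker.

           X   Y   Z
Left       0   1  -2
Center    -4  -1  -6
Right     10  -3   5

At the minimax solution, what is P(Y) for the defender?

7/11

Row minima: Left → -2, Center → -6, Right → -3; maximin = -2.
Column maxima: X → 10, Y → 1, Z → 5; minimax = 1.
-2 ≠ 1, so there is no saddle point; optimal play is mixed.
Center is strictly dominated by Left, so the attacker never plays it.
X is strictly dominated by Z (it gives the attacker strictly more in every row), so the defender never plays it.
On the remaining 2×2 (Left, Right vs Y, Z):
Let the attacker play Left with probability p. Expected payoff against Y: 1p + (-3)(1−p) = 4p − 3; against Z: (-2)p + 5(1−p) = −7p + 5.
Setting these equal: 4p − 3 = −7p + 5 ⇒ 11p = 8 ⇒ p = 8/11, and the value is (4)·(8/11) − 3 = -1/11.
For the defender: with q = P(Y), equating Left's and Right's payoffs gives 3q − 2 = −8q + 5 ⇒ q = 7/11.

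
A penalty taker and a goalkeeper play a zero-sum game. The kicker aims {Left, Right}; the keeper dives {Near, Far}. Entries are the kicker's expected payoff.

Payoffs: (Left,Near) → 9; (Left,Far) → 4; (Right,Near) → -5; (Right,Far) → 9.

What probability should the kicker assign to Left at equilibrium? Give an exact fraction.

14/19

Row minima: Left → 4, Right → -5; maximin = 4.
Column maxima: Near → 9, Far → 9; minimax = 9.
4 ≠ 9, so there is no saddle point; optimal play is mixed.
Let the kicker play Left with probability p. Expected payoff against Near: 9p + (-5)(1−p) = 14p − 5; against Far: 4p + 9(1−p) = −5p + 9.
Setting these equal: 14p − 5 = −5p + 9 ⇒ 19p = 14 ⇒ p = 14/19, and the value is (14)·(14/19) − 5 = 101/19.
For the keeper: with q = P(Near), equating Left's and Right's payoffs gives 5q + 4 = −14q + 9 ⇒ q = 5/19.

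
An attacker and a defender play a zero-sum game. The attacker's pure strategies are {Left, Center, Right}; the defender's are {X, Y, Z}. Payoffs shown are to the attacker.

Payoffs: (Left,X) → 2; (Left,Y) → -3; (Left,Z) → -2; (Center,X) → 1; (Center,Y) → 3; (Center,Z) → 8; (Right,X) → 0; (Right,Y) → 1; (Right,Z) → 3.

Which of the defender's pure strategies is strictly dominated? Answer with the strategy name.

Y holds the attacker's payoff strictly below Z in every row: -3 < -2, 3 < 8, 1 < 3.
So Z is strictly dominated for the defender.

Z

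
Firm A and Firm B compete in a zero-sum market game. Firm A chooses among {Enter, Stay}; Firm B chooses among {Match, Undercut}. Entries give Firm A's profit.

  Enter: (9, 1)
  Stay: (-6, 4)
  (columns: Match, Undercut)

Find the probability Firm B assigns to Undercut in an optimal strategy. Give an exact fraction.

5/6

Row minima: Enter → 1, Stay → -6; maximin = 1.
Column maxima: Match → 9, Undercut → 4; minimax = 4.
1 ≠ 4, so there is no saddle point; optimal play is mixed.
Let Firm A play Enter with probability p. Expected payoff against Match: 9p + (-6)(1−p) = 15p − 6; against Undercut: 1p + 4(1−p) = −3p + 4.
Setting these equal: 15p − 6 = −3p + 4 ⇒ 18p = 10 ⇒ p = 5/9, and the value is (15)·(5/9) − 6 = 7/3.
For Firm B: with q = P(Match), equating Enter's and Stay's payoffs gives 8q + 1 = −10q + 4 ⇒ q = 1/6.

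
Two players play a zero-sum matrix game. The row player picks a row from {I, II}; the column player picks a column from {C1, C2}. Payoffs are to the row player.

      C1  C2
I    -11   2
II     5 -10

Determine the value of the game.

Row minima: I → -11, II → -10; maximin = -10.
Column maxima: C1 → 5, C2 → 2; minimax = 2.
-10 ≠ 2, so there is no saddle point; optimal play is mixed.
Let the row player play I with probability p. Expected payoff against C1: (-11)p + 5(1−p) = −16p + 5; against C2: 2p + (-10)(1−p) = 12p − 10.
Setting these equal: −16p + 5 = 12p − 10 ⇒ −28p = -15 ⇒ p = 15/28, and the value is (-16)·(15/28) + 5 = -25/7.
For the column player: with q = P(C1), equating I's and II's payoffs gives −13q + 2 = 15q − 10 ⇒ q = 3/7.

-25/7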